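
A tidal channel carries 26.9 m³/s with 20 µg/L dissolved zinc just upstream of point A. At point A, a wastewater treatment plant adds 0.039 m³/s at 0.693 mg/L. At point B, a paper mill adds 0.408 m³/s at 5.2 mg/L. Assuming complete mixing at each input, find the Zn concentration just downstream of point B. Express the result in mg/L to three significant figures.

0.0982 mg/L

20 µg/L = 0.02 mg/L.
After input A: C = (26.9·0.02 + 0.039·0.693) / 26.94 = 0.02097 mg/L.
After input B: C = (26.94·0.02097 + 0.408·5.2) / 27.35 = 0.09824 mg/L.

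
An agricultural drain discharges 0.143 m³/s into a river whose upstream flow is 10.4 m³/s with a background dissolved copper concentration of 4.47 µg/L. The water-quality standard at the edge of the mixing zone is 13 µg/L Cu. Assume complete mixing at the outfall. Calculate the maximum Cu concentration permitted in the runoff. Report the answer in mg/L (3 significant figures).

4.47 µg/L = 0.00447 mg/L.
13 µg/L = 0.013 mg/L.
Mass balance: 0.013·10.54 = 0.143·Cₑ + 10.4·0.00447.
Cₑ = (0.1371 − 0.04649) / 0.143 = 0.6334 mg/L.

0.633 mg/L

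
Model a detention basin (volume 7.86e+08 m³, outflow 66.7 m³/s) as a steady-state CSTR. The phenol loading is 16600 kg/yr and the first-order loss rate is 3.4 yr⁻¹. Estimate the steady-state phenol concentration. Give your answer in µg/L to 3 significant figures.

3.47 µg/L

Outflow Q = 66.7 m³/s × 3.156e+07 s/yr = 2.105e+09 m³/yr.
Steady-state CSTR mass balance: W = Q·C + k·V·C, so C = W/(Q + kV).
Q + kV = 2.105e+09 + 3.4·7.86e+08 = 4.777e+09 m³/yr.
C = 16600/4.777e+09 = 3.475e-06 kg/m³ = 0.003475 mg/L = 3.475 µg/L.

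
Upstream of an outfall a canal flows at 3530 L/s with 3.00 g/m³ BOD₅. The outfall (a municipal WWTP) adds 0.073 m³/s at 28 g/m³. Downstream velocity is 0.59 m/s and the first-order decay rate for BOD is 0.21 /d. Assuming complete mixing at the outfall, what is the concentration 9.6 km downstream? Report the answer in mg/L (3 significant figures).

3.37 mg/L

3530 L/s = 3.53 m³/s.
After complete mixing, C₀ = (0.073·28 + 3.53·3) / 3.603 = 3.507 mg/L.
Travel time t = 9600 m / 0.59 m/s = 1.627e+04 s = 0.1883 d.
C = 3.507·exp(−0.21·0.1883) = 3.507·0.9612 = 3.371 mg/L.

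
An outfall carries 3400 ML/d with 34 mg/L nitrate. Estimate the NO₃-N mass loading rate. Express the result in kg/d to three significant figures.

116000 kg/d

3400 ML/d = 39.35 m³/s.
Mass flux = Q·C = 39.35 m³/s × 34 g/m³ = 1338 g/s.
= 1338 g/s × 86.4 = 1.156e+05 kg/d.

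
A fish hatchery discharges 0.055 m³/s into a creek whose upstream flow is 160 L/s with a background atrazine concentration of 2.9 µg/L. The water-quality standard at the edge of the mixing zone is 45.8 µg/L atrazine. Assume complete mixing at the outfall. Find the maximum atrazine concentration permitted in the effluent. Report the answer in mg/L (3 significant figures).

0.171 mg/L

160 L/s = 0.16 m³/s.
2.9 µg/L = 0.0029 mg/L.
45.8 µg/L = 0.0458 mg/L.
Mass balance: 0.0458·0.215 = 0.055·Cₑ + 0.16·0.0029.
Cₑ = (0.009847 − 0.000464) / 0.055 = 0.1706 mg/L.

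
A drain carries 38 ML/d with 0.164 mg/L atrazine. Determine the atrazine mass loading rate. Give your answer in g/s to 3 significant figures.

38 ML/d = 0.4398 m³/s.
Mass flux = Q·C = 0.4398 m³/s × 0.164 g/m³ = 0.07213 g/s.

0.0721 g/s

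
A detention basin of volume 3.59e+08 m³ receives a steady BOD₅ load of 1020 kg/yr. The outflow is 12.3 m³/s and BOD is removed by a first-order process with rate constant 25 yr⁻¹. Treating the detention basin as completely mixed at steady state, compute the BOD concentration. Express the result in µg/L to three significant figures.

0.109 µg/L

Outflow Q = 12.3 m³/s × 3.156e+07 s/yr = 3.882e+08 m³/yr.
Steady-state CSTR mass balance: W = Q·C + k·V·C, so C = W/(Q + kV).
Q + kV = 3.882e+08 + 25·3.59e+08 = 9.363e+09 m³/yr.
C = 1020/9.363e+09 = 1.089e-07 kg/m³ = 0.0001089 mg/L = 0.1089 µg/L.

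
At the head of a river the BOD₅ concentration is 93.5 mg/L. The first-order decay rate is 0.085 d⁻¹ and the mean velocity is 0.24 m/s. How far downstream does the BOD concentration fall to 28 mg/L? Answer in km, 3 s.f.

294 km

From C = C₀·e^(−kt), t = ln(C₀/C)/k = ln(93.5/28)/0.085 = 1.206/0.085 = 14.19 d.
Distance = v·t = 0.24 m/s × 1.226e+06 s = 2.941e+05 m = 294.1 km.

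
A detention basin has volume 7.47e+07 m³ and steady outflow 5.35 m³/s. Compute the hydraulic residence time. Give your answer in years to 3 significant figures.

Q = 5.35 m³/s × 3.156e+07 s/yr = 1.688e+08 m³/yr.
Hydraulic residence time τ = V/Q = 7.47e+07/1.688e+08 = 0.4424 yr.

0.442 yr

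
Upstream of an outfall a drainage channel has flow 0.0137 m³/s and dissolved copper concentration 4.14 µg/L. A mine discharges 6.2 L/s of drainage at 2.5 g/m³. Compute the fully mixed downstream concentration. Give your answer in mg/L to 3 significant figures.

0.782 mg/L

6.2 L/s = 0.0062 m³/s.
4.14 µg/L = 0.00414 mg/L.
Flow-weighted mixing gives C = (0.0062·2.5 + 0.0137·0.00414) / (0.0062 + 0.0137) = 0.01556/0.0199 = 0.7817 mg/L.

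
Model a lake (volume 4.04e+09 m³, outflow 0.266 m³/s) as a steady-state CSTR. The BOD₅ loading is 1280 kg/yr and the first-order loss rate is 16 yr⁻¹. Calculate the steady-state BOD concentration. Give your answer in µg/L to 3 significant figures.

Outflow Q = 0.266 m³/s × 3.156e+07 s/yr = 8.394e+06 m³/yr.
Steady-state CSTR mass balance: W = Q·C + k·V·C, so C = W/(Q + kV).
Q + kV = 8.394e+06 + 16·4.04e+09 = 6.465e+10 m³/yr.
C = 1280/6.465e+10 = 1.98e-08 kg/m³ = 1.98e-05 mg/L = 0.0198 µg/L.

0.0198 µg/L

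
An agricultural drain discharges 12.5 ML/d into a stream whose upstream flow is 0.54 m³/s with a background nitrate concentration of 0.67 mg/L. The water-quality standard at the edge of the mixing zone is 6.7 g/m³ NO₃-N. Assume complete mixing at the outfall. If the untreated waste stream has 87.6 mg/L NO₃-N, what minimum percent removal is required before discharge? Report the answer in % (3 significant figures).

12.5 ML/d = 0.1447 m³/s.
Mass balance: 6.7·0.6847 = 0.1447·Cₑ + 0.54·0.67.
Cₑ = (4.587 − 0.3618) / 0.1447 = 29.21 mg/L.
Required removal = 1 − 29.21/87.6 = 66.66 %.

66.7 %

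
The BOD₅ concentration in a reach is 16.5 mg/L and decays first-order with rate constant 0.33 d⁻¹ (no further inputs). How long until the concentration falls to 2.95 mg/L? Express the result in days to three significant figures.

5.22 d

t = ln(C₀/C)/k = ln(16.5/2.95)/0.33 = 1.722/0.33 = 5.217 d.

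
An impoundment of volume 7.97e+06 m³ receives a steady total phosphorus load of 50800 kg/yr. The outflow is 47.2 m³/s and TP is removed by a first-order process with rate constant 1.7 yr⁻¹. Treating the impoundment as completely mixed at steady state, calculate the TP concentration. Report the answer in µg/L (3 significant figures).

33.8 µg/L

Outflow Q = 47.2 m³/s × 3.156e+07 s/yr = 1.49e+09 m³/yr.
Steady-state CSTR mass balance: W = Q·C + k·V·C, so C = W/(Q + kV).
Q + kV = 1.49e+09 + 1.7·7.97e+06 = 1.503e+09 m³/yr.
C = 50800/1.503e+09 = 3.38e-05 kg/m³ = 0.0338 mg/L = 33.8 µg/L.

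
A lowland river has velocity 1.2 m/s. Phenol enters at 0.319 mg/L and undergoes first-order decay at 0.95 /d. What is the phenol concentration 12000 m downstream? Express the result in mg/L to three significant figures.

0.286 mg/L

Travel time t = 12000 m / 1.2 m/s = 1.2e+04/1.2 = 1e+04 s = 0.1157 d.
First-order decay: C = 0.319·exp(−0.95·0.1157) = 0.319·0.8959 = 0.2858 mg/L.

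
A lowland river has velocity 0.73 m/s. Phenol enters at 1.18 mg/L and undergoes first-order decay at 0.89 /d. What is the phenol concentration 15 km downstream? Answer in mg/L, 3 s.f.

0.955 mg/L

Travel time t = 15 km / 0.73 m/s = 1.5e+04/0.73 = 2.055e+04 s = 0.2378 d.
First-order decay: C = 1.18·exp(−0.89·0.2378) = 1.18·0.8092 = 0.9549 mg/L.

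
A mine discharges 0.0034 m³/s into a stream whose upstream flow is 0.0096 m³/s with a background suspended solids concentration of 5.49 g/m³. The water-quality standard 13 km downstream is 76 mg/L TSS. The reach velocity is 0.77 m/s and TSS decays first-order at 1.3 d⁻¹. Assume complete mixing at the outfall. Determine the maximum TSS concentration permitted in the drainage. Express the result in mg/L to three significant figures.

359 mg/L

Travel time to the compliance point: t = 1.3e+04/0.77 = 1.688e+04 s = 0.1954 d; decay factor exp(−1.3·0.1954) = 0.7757.
So the concentration just after mixing may be at most 76/0.7757 = 97.98 mg/L.
Mass balance: 97.98·0.013 = 0.0034·Cₑ + 0.0096·5.49.
Cₑ = (1.274 − 0.0527) / 0.0034 = 359.1 mg/L.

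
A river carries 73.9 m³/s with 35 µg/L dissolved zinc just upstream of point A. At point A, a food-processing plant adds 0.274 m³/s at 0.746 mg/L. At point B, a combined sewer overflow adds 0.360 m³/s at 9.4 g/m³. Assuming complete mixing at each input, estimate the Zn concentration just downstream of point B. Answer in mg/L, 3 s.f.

0.0828 mg/L

35 µg/L = 0.035 mg/L.
After input A: C = (73.9·0.035 + 0.274·0.746) / 74.17 = 0.03763 mg/L.
After input B: C = (74.17·0.03763 + 0.36·9.4) / 74.53 = 0.08285 mg/L.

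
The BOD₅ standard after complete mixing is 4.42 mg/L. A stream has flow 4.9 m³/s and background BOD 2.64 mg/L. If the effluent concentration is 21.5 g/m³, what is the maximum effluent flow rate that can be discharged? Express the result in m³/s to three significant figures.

0.511 m³/s

Mass balance at complete mixing: C_std·(Q_w + Q_r) = Q_w·C_e + Q_r·C_b.
Rearranging, Q_w = Q_r·(C_std − C_b)/(C_e − C_std) = 4.9·(4.42 − 2.64) / (21.5 − 4.42) = 0.5107 m³/s.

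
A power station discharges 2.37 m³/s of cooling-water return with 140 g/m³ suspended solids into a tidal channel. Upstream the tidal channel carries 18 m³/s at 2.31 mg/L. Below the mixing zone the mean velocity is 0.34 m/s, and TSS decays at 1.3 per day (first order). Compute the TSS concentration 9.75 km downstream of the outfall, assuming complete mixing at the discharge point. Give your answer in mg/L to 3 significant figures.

11.9 mg/L

After complete mixing, C₀ = (2.37·140 + 18·2.31) / 20.37 = 18.33 mg/L.
Travel time t = 9750 m / 0.34 m/s = 2.868e+04 s = 0.3319 d.
C = 18.33·exp(−1.3·0.3319) = 18.33·0.6496 = 11.91 mg/L.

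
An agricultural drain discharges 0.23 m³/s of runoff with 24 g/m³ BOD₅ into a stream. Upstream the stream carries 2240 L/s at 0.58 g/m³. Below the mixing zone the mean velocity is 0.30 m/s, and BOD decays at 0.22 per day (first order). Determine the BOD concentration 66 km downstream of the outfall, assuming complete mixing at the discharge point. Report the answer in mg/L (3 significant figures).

1.58 mg/L

2240 L/s = 2.24 m³/s.
After complete mixing, C₀ = (0.23·24 + 2.24·0.58) / 2.47 = 2.761 mg/L.
Travel time t = 6.6e+04 m / 0.30 m/s = 2.2e+05 s = 2.546 d.
C = 2.761·exp(−0.22·2.546) = 2.761·0.5711 = 1.577 mg/L.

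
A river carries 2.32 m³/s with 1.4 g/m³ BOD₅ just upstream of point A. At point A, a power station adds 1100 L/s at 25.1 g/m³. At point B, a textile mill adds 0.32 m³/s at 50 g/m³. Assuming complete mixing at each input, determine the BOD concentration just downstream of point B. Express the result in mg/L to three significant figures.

12.5 mg/L

1100 L/s = 1.1 m³/s.
After input A: C = (2.32·1.4 + 1.1·25.1) / 3.42 = 9.023 mg/L.
After input B: C = (3.42·9.023 + 0.32·50) / 3.74 = 12.53 mg/L.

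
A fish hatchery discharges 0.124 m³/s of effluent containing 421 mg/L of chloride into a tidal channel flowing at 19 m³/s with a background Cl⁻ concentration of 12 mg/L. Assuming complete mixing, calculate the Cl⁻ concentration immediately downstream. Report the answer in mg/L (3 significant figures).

14.7 mg/L

Conservation of mass across the mixing zone: C = (0.124·421 + 19·12) / (0.124 + 19) = 280.2/19.12 = 14.65 mg/L.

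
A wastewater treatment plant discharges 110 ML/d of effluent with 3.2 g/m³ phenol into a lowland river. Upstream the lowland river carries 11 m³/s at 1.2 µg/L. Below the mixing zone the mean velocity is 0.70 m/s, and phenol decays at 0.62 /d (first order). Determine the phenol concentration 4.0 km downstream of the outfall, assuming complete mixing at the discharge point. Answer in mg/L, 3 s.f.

0.320 mg/L

110 ML/d = 1.273 m³/s.
1.2 µg/L = 0.0012 mg/L.
After complete mixing, C₀ = (1.273·3.2 + 11·0.0012) / 12.27 = 0.333 mg/L.
Travel time t = 4000 m / 0.70 m/s = 5714 s = 0.06614 d.
C = 0.333·exp(−0.62·0.06614) = 0.333·0.9598 = 0.3196 mg/L.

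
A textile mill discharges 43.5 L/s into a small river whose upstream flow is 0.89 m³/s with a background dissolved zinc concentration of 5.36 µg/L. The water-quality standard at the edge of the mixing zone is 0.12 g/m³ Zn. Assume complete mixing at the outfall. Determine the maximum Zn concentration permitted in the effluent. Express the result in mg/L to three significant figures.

43.5 L/s = 0.0435 m³/s.
5.36 µg/L = 0.00536 mg/L.
Mass balance: 0.12·0.9335 = 0.0435·Cₑ + 0.89·0.00536.
Cₑ = (0.112 − 0.00477) / 0.0435 = 2.466 mg/L.

2.47 mg/L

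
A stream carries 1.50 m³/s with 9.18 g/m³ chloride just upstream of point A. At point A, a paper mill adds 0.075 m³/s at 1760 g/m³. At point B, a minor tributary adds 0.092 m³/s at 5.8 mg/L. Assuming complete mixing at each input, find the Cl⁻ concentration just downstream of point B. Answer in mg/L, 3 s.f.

87.8 mg/L

After input A: C = (1.5·9.18 + 0.075·1760) / 1.575 = 92.55 mg/L.
After input B: C = (1.575·92.55 + 0.092·5.8) / 1.667 = 87.76 mg/L.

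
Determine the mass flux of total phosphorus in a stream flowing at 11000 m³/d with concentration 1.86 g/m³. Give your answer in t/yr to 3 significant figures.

11000 m³/d = 0.1273 m³/s.
Mass flux = Q·C = 0.1273 m³/s × 1.86 g/m³ = 0.2368 g/s.
= 0.2368 g/s × 31.56 = 7.473 t/yr.

7.47 t/yr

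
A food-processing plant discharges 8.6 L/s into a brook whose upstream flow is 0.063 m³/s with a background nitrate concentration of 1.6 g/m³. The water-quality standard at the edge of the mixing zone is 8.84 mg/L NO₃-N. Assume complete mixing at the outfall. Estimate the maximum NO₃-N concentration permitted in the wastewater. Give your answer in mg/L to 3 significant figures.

61.9 mg/L

8.6 L/s = 0.0086 m³/s.
Mass balance: 8.84·0.0716 = 0.0086·Cₑ + 0.063·1.6.
Cₑ = (0.6329 − 0.1008) / 0.0086 = 61.88 mg/L.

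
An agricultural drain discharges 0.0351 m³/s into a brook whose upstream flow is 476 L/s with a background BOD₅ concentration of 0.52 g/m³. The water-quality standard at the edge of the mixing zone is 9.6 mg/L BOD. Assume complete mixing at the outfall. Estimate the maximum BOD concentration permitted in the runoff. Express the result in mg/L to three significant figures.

133 mg/L

476 L/s = 0.476 m³/s.
Mass balance: 9.6·0.5111 = 0.0351·Cₑ + 0.476·0.52.
Cₑ = (4.907 − 0.2475) / 0.0351 = 132.7 mg/L.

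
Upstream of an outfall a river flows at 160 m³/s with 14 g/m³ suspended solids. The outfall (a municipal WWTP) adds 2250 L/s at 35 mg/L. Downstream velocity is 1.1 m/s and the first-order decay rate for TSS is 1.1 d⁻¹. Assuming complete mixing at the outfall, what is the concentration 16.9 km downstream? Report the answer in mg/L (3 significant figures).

11.8 mg/L

2250 L/s = 2.25 m³/s.
After complete mixing, C₀ = (2.25·35 + 160·14) / 162.2 = 14.29 mg/L.
Travel time t = 1.69e+04 m / 1.1 m/s = 1.536e+04 s = 0.1778 d.
C = 14.29·exp(−1.1·0.1778) = 14.29·0.8223 = 11.75 mg/L.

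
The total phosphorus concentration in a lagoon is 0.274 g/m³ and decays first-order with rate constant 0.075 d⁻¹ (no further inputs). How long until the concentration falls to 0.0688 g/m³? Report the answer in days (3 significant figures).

t = ln(C₀/C)/k = ln(0.274/0.0688)/0.075 = 1.382/0.075 = 18.43 d.

18.4 d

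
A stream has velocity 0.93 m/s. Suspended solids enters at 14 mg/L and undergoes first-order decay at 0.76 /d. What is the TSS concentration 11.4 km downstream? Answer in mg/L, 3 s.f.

12.6 mg/L

Travel time t = 11.4 km / 0.93 m/s = 1.14e+04/0.93 = 1.226e+04 s = 0.1419 d.
First-order decay: C = 14·exp(−0.76·0.1419) = 14·0.8978 = 12.57 mg/L.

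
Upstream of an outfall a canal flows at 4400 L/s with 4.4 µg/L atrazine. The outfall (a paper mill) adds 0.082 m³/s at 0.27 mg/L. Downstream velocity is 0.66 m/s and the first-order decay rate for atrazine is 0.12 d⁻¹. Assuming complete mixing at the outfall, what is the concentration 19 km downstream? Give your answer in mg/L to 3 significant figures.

4400 L/s = 4.4 m³/s.
4.4 µg/L = 0.0044 mg/L.
After complete mixing, C₀ = (0.082·0.27 + 4.4·0.0044) / 4.482 = 0.009259 mg/L.
Travel time t = 1.9e+04 m / 0.66 m/s = 2.879e+04 s = 0.3332 d.
C = 0.009259·exp(−0.12·0.3332) = 0.009259·0.9608 = 0.008896 mg/L.

0.00890 mg/L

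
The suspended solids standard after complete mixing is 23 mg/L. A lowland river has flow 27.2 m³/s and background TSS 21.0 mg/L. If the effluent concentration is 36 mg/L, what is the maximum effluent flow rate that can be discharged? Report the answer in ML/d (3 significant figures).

Mass balance at complete mixing: C_std·(Q_w + Q_r) = Q_w·C_e + Q_r·C_b.
Rearranging, Q_w = Q_r·(C_std − C_b)/(C_e − C_std) = 27.2·(23 − 21) / (36 − 23) = 4.185 m³/s.
= 361.6 ML/d.

362 ML/d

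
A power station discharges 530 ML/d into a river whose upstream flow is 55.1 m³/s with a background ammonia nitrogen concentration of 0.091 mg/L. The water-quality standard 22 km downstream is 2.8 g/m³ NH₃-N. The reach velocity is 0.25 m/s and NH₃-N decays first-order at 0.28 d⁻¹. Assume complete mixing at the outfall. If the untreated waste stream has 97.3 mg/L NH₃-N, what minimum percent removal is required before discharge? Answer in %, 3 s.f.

530 ML/d = 6.134 m³/s.
Travel time to the compliance point: t = 2.2e+04/0.25 = 8.8e+04 s = 1.019 d; decay factor exp(−0.28·1.019) = 0.7519.
So the concentration just after mixing may be at most 2.8/0.7519 = 3.724 mg/L.
Mass balance: 3.724·61.23 = 6.134·Cₑ + 55.1·0.091.
Cₑ = (228 − 5.014) / 6.134 = 36.36 mg/L.
Required removal = 1 − 36.36/97.3 = 62.63 %.

62.6 %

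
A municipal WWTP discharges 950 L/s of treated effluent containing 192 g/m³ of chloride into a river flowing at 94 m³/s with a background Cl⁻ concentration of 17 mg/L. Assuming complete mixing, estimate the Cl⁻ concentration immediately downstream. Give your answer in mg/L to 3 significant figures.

18.8 mg/L

950 L/s = 0.95 m³/s.
Flow-weighted mixing gives C = (0.95·192 + 94·17) / (0.95 + 94) = 1780/94.95 = 18.75 mg/L.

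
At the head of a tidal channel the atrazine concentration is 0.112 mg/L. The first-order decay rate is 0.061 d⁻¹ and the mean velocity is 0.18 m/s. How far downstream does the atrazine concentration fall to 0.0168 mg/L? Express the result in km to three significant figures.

From C = C₀·e^(−kt), t = ln(C₀/C)/k = ln(0.112/0.0168)/0.061 = 1.897/0.061 = 31.1 d.
Distance = v·t = 0.18 m/s × 2.687e+06 s = 4.837e+05 m = 483.7 km.

484 km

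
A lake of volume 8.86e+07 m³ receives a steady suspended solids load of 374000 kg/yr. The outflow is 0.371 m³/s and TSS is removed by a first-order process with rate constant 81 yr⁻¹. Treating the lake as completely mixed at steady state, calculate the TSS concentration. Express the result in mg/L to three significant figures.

0.0520 mg/L

Outflow Q = 0.371 m³/s × 3.156e+07 s/yr = 1.171e+07 m³/yr.
Steady-state CSTR mass balance: W = Q·C + k·V·C, so C = W/(Q + kV).
Q + kV = 1.171e+07 + 81·8.86e+07 = 7.188e+09 m³/yr.
C = 374000/7.188e+09 = 5.203e-05 kg/m³ = 0.05203 mg/L.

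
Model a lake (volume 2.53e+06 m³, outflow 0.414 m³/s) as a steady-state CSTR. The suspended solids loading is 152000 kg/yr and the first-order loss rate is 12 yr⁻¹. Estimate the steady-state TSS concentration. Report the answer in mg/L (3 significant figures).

3.50 mg/L

Outflow Q = 0.414 m³/s × 3.156e+07 s/yr = 1.306e+07 m³/yr.
Steady-state CSTR mass balance: W = Q·C + k·V·C, so C = W/(Q + kV).
Q + kV = 1.306e+07 + 12·2.53e+06 = 4.342e+07 m³/yr.
C = 152000/4.342e+07 = 0.0035 kg/m³ = 3.5 mg/L.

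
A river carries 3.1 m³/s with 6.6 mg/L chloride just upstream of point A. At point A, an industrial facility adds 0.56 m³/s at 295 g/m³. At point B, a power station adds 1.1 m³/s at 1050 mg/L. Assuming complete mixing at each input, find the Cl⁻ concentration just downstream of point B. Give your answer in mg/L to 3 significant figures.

After input A: C = (3.1·6.6 + 0.56·295) / 3.66 = 50.73 mg/L.
After input B: C = (3.66·50.73 + 1.1·1050) / 4.76 = 281.7 mg/L.

282 mg/L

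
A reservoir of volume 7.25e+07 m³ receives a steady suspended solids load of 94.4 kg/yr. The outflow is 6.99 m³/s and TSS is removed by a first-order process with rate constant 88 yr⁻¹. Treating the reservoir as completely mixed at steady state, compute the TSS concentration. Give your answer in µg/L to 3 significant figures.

Outflow Q = 6.99 m³/s × 3.156e+07 s/yr = 2.206e+08 m³/yr.
Steady-state CSTR mass balance: W = Q·C + k·V·C, so C = W/(Q + kV).
Q + kV = 2.206e+08 + 88·7.25e+07 = 6.601e+09 m³/yr.
C = 94.4/6.601e+09 = 1.43e-08 kg/m³ = 1.43e-05 mg/L = 0.0143 µg/L.

0.0143 µg/L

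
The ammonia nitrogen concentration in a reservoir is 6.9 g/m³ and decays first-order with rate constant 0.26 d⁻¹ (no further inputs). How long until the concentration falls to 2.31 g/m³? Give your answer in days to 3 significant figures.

4.21 d

t = ln(C₀/C)/k = ln(6.9/2.31)/0.26 = 1.094/0.26 = 4.209 d.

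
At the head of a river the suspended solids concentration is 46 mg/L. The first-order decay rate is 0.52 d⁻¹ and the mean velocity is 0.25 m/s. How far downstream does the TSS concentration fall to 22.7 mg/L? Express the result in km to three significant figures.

29.3 km

From C = C₀·e^(−kt), t = ln(C₀/C)/k = ln(46/22.7)/0.52 = 0.7063/0.52 = 1.358 d.
Distance = v·t = 0.25 m/s × 1.174e+05 s = 2.934e+04 m = 29.34 km.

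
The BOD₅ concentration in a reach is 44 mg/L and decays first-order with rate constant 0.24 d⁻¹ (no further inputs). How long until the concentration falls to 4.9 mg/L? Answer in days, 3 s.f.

t = ln(C₀/C)/k = ln(44/4.9)/0.24 = 2.195/0.24 = 9.146 d.

9.15 d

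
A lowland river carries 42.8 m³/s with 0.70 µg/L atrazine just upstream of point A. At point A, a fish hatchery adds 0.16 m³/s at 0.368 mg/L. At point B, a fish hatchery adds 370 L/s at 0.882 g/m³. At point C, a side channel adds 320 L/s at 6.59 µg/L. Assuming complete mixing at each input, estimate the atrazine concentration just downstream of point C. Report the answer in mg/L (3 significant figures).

0.70 µg/L = 0.0007 mg/L.
After input A: C = (42.8·0.0007 + 0.16·0.368) / 42.96 = 0.002068 mg/L.
370 L/s = 0.37 m³/s.
After input B: C = (42.96·0.002068 + 0.37·0.882) / 43.33 = 0.009582 mg/L.
320 L/s = 0.32 m³/s.
6.59 µg/L = 0.00659 mg/L.
After input C: C = (43.33·0.009582 + 0.32·0.00659) / 43.65 = 0.00956 mg/L.

0.00956 mg/L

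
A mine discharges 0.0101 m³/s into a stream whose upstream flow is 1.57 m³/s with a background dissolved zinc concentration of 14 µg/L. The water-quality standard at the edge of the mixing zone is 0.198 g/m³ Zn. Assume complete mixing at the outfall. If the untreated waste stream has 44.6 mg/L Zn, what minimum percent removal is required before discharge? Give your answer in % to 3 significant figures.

14 µg/L = 0.014 mg/L.
Mass balance: 0.198·1.58 = 0.0101·Cₑ + 1.57·0.014.
Cₑ = (0.3129 − 0.02198) / 0.0101 = 28.8 mg/L.
Required removal = 1 − 28.8/44.6 = 35.43 %.

35.4 %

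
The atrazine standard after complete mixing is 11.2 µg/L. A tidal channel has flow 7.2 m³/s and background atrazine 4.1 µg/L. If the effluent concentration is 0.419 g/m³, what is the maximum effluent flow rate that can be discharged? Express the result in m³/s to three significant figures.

4.1 µg/L = 0.0041 mg/L.
11.2 µg/L = 0.0112 mg/L.
Mass balance at complete mixing: C_std·(Q_w + Q_r) = Q_w·C_e + Q_r·C_b.
Rearranging, Q_w = Q_r·(C_std − C_b)/(C_e − C_std) = 7.2·(0.0112 − 0.0041) / (0.419 − 0.0112) = 0.1254 m³/s.

0.125 m³/s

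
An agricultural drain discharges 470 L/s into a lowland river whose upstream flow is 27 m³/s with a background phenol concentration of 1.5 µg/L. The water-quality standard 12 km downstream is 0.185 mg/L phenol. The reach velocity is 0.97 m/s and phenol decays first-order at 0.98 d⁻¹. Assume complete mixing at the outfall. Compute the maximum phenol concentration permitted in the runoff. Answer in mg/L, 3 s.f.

12.4 mg/L

470 L/s = 0.47 m³/s.
1.5 µg/L = 0.0015 mg/L.
Travel time to the compliance point: t = 1.2e+04/0.97 = 1.237e+04 s = 0.1432 d; decay factor exp(−0.98·0.1432) = 0.8691.
So the concentration just after mixing may be at most 0.185/0.8691 = 0.2129 mg/L.
Mass balance: 0.2129·27.47 = 0.47·Cₑ + 27·0.0015.
Cₑ = (5.848 − 0.0405) / 0.47 = 12.36 mg/L.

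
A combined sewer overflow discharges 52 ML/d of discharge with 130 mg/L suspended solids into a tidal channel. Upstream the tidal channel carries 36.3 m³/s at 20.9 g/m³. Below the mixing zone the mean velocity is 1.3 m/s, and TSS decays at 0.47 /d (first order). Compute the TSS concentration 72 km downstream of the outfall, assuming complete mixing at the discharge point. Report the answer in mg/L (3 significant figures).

52 ML/d = 0.6019 m³/s.
After complete mixing, C₀ = (0.6019·130 + 36.3·20.9) / 36.9 = 22.68 mg/L.
Travel time t = 7.2e+04 m / 1.3 m/s = 5.538e+04 s = 0.641 d.
C = 22.68·exp(−0.47·0.641) = 22.68·0.7399 = 16.78 mg/L.

16.8 mg/L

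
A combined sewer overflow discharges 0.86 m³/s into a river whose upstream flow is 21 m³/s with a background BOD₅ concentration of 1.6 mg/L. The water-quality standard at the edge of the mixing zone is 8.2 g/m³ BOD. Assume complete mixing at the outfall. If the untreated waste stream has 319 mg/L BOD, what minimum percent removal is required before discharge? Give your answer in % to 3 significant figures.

Mass balance: 8.2·21.86 = 0.86·Cₑ + 21·1.6.
Cₑ = (179.3 − 33.6) / 0.86 = 169.4 mg/L.
Required removal = 1 − 169.4/319 = 46.91 %.

46.9 %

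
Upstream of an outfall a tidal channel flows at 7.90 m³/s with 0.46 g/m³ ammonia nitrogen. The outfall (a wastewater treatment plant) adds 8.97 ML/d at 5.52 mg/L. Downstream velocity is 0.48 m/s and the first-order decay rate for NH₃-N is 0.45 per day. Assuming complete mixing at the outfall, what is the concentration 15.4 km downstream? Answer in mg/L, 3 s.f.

0.445 mg/L

8.97 ML/d = 0.1038 m³/s.
After complete mixing, C₀ = (0.1038·5.52 + 7.9·0.46) / 8.004 = 0.5256 mg/L.
Travel time t = 1.54e+04 m / 0.48 m/s = 3.208e+04 s = 0.3713 d.
C = 0.5256·exp(−0.45·0.3713) = 0.5256·0.8461 = 0.4447 mg/L.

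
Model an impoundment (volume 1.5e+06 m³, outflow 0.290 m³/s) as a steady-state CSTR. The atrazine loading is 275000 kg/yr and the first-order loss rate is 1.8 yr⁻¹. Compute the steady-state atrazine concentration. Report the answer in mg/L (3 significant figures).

23.2 mg/L

Outflow Q = 0.290 m³/s × 3.156e+07 s/yr = 9.152e+06 m³/yr.
Steady-state CSTR mass balance: W = Q·C + k·V·C, so C = W/(Q + kV).
Q + kV = 9.152e+06 + 1.8·1.5e+06 = 1.185e+07 m³/yr.
C = 275000/1.185e+07 = 0.0232 kg/m³ = 23.2 mg/L.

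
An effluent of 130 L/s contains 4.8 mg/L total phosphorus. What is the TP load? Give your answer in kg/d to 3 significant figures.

130 L/s = 0.13 m³/s.
Mass flux = Q·C = 0.13 m³/s × 4.8 g/m³ = 0.624 g/s.
= 0.624 g/s × 86.4 = 53.91 kg/d.

53.9 kg/d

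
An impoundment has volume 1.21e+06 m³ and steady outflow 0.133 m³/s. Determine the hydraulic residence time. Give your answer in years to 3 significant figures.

Q = 0.133 m³/s × 3.156e+07 s/yr = 4.197e+06 m³/yr.
Hydraulic residence time τ = V/Q = 1.21e+06/4.197e+06 = 0.2883 yr.

0.288 yr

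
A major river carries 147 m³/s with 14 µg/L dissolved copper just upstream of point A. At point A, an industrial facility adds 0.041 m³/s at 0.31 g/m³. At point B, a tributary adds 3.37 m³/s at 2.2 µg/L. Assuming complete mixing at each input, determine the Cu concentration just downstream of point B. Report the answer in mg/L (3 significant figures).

14 µg/L = 0.014 mg/L.
After input A: C = (147·0.014 + 0.041·0.31) / 147 = 0.01408 mg/L.
2.2 µg/L = 0.0022 mg/L.
After input B: C = (147·0.01408 + 3.37·0.0022) / 150.4 = 0.01382 mg/L.

0.0138 mg/L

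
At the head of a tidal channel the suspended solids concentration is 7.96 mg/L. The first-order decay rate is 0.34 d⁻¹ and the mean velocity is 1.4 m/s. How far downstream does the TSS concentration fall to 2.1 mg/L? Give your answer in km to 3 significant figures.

From C = C₀·e^(−kt), t = ln(C₀/C)/k = ln(7.96/2.1)/0.34 = 1.332/0.34 = 3.919 d.
Distance = v·t = 1.4 m/s × 3.386e+05 s = 4.741e+05 m = 474.1 km.

474 km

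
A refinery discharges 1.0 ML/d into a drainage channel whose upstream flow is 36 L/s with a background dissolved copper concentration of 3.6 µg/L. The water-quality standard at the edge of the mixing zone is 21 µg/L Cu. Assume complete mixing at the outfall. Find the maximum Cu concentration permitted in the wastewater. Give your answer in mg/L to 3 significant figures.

0.0751 mg/L

1.0 ML/d = 0.01157 m³/s.
36 L/s = 0.036 m³/s.
3.6 µg/L = 0.0036 mg/L.
21 µg/L = 0.021 mg/L.
Mass balance: 0.021·0.04757 = 0.01157·Cₑ + 0.036·0.0036.
Cₑ = (0.0009991 − 0.0001296) / 0.01157 = 0.07512 mg/L.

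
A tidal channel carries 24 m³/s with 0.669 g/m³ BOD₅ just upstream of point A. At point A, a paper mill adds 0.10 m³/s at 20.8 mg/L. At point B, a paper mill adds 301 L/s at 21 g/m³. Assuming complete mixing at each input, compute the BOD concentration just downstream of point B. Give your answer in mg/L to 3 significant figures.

After input A: C = (24·0.669 + 0.1·20.8) / 24.1 = 0.7525 mg/L.
301 L/s = 0.301 m³/s.
After input B: C = (24.1·0.7525 + 0.301·21) / 24.4 = 1.002 mg/L.

1.00 mg/L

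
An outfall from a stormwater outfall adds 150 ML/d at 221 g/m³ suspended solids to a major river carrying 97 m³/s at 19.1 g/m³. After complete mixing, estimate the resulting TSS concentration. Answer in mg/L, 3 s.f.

22.7 mg/L

150 ML/d = 1.736 m³/s.
By mass balance at complete mixing, C = (1.736·221 + 97·19.1) / (1.736 + 97) = 2236/98.74 = 22.65 mg/L.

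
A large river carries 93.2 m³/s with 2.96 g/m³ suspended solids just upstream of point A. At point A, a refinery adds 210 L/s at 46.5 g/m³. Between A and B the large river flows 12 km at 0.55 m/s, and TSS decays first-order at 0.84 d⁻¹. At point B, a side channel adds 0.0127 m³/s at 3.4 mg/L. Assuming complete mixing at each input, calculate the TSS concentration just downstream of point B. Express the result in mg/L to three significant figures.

2.47 mg/L

210 L/s = 0.21 m³/s.
After input A: C = (93.2·2.96 + 0.21·46.5) / 93.41 = 3.058 mg/L.
Over the 12 km reach to input B (t = 2.182e+04 s = 0.2525 d), decay gives C = 3.058·exp(−0.84·0.2525) = 2.473 mg/L.
After input B: C = (93.41·2.473 + 0.0127·3.4) / 93.42 = 2.474 mg/L.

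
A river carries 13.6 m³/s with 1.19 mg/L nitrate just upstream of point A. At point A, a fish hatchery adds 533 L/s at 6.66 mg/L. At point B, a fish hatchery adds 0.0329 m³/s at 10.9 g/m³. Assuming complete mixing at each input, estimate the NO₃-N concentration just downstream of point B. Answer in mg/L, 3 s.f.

533 L/s = 0.533 m³/s.
After input A: C = (13.6·1.19 + 0.533·6.66) / 14.13 = 1.396 mg/L.
After input B: C = (14.13·1.396 + 0.0329·10.9) / 14.17 = 1.418 mg/L.

1.42 mg/L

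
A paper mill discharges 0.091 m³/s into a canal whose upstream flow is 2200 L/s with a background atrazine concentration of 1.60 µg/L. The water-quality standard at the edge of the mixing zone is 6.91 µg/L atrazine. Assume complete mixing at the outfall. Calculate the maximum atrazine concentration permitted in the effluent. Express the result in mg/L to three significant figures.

2200 L/s = 2.2 m³/s.
1.60 µg/L = 0.0016 mg/L.
6.91 µg/L = 0.00691 mg/L.
Mass balance: 0.00691·2.291 = 0.091·Cₑ + 2.2·0.0016.
Cₑ = (0.01583 − 0.00352) / 0.091 = 0.1353 mg/L.

0.135 mg/L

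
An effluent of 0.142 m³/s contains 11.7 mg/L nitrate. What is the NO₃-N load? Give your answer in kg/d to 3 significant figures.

Mass flux = Q·C = 0.142 m³/s × 11.7 g/m³ = 1.661 g/s.
= 1.661 g/s × 86.4 = 143.5 kg/d.

144 kg/d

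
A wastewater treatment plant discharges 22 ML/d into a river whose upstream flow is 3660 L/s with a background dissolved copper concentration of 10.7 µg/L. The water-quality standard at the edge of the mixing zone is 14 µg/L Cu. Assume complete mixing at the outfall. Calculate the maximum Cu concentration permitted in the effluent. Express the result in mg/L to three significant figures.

0.0614 mg/L

22 ML/d = 0.2546 m³/s.
3660 L/s = 3.66 m³/s.
10.7 µg/L = 0.0107 mg/L.
14 µg/L = 0.014 mg/L.
Mass balance: 0.014·3.915 = 0.2546·Cₑ + 3.66·0.0107.
Cₑ = (0.0548 − 0.03916) / 0.2546 = 0.06143 mg/L.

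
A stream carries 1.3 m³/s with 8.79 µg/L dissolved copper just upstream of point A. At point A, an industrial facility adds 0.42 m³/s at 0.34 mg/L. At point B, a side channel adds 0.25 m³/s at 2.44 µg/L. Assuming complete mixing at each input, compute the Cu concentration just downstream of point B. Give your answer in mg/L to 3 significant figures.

0.0786 mg/L

8.79 µg/L = 0.00879 mg/L.
After input A: C = (1.3·0.00879 + 0.42·0.34) / 1.72 = 0.08967 mg/L.
2.44 µg/L = 0.00244 mg/L.
After input B: C = (1.72·0.08967 + 0.25·0.00244) / 1.97 = 0.0786 mg/L.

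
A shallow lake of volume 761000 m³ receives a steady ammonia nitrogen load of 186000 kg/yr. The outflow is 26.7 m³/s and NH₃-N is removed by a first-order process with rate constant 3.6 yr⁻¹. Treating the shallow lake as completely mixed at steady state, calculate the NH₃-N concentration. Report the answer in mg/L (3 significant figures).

0.220 mg/L

Outflow Q = 26.7 m³/s × 3.156e+07 s/yr = 8.426e+08 m³/yr.
Steady-state CSTR mass balance: W = Q·C + k·V·C, so C = W/(Q + kV).
Q + kV = 8.426e+08 + 3.6·761000 = 8.453e+08 m³/yr.
C = 186000/8.453e+08 = 0.00022 kg/m³ = 0.22 mg/L.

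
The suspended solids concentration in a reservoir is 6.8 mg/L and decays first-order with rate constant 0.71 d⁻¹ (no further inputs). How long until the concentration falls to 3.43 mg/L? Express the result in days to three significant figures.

0.964 d

t = ln(C₀/C)/k = ln(6.8/3.43)/0.71 = 0.6844/0.71 = 0.9639 d.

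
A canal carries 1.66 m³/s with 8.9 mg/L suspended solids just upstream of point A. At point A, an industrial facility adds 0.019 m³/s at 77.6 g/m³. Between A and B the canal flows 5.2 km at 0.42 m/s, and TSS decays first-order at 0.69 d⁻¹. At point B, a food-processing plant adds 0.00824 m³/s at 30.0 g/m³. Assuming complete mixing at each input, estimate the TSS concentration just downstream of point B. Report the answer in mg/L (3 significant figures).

8.87 mg/L

After input A: C = (1.66·8.9 + 0.019·77.6) / 1.679 = 9.677 mg/L.
Over the 5.2 km reach to input B (t = 1.238e+04 s = 0.1433 d), decay gives C = 9.677·exp(−0.69·0.1433) = 8.766 mg/L.
After input B: C = (1.679·8.766 + 0.00824·30) / 1.687 = 8.87 mg/L.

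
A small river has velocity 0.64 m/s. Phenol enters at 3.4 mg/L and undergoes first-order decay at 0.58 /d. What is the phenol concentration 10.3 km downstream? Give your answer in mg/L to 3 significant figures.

Travel time t = 10.3 km / 0.64 m/s = 1.03e+04/0.64 = 1.609e+04 s = 0.1863 d.
First-order decay: C = 3.4·exp(−0.58·0.1863) = 3.4·0.8976 = 3.052 mg/L.

3.05 mg/L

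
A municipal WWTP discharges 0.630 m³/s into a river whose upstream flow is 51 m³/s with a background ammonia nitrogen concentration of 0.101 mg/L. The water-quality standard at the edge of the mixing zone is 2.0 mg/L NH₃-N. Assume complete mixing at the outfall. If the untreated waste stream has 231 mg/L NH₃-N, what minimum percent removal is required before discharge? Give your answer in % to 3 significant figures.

Mass balance: 2·51.63 = 0.63·Cₑ + 51·0.101.
Cₑ = (103.3 − 5.151) / 0.63 = 155.7 mg/L.
Required removal = 1 − 155.7/231 = 32.59 %.

32.6 %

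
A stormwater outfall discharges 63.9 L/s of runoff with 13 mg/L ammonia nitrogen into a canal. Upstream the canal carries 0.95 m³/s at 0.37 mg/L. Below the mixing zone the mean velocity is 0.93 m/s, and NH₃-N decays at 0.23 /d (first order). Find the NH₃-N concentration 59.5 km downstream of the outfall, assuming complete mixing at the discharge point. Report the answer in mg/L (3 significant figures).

0.983 mg/L

63.9 L/s = 0.0639 m³/s.
After complete mixing, C₀ = (0.0639·13 + 0.95·0.37) / 1.014 = 1.166 mg/L.
Travel time t = 5.95e+04 m / 0.93 m/s = 6.398e+04 s = 0.7405 d.
C = 1.166·exp(−0.23·0.7405) = 1.166·0.8434 = 0.9834 mg/L.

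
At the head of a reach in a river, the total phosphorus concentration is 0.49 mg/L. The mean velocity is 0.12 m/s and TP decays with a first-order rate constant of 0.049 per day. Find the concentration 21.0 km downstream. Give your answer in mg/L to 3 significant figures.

Travel time t = 21.0 km / 0.12 m/s = 2.1e+04/0.12 = 1.75e+05 s = 2.025 d.
First-order decay: C = 0.49·exp(−0.049·2.025) = 0.49·0.9055 = 0.4437 mg/L.

0.444 mg/L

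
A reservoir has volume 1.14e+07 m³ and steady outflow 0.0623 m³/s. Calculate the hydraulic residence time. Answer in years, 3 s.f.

5.80 yr

Q = 0.0623 m³/s × 3.156e+07 s/yr = 1.966e+06 m³/yr.
Hydraulic residence time τ = V/Q = 1.14e+07/1.966e+06 = 5.798 yr.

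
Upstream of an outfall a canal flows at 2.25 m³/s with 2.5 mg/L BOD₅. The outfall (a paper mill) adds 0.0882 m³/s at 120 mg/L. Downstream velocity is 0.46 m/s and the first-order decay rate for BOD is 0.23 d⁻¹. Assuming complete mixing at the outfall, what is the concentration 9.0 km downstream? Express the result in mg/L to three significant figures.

After complete mixing, C₀ = (0.0882·120 + 2.25·2.5) / 2.338 = 6.932 mg/L.
Travel time t = 9000 m / 0.46 m/s = 1.957e+04 s = 0.2264 d.
C = 6.932·exp(−0.23·0.2264) = 6.932·0.9492 = 6.58 mg/L.

6.58 mg/L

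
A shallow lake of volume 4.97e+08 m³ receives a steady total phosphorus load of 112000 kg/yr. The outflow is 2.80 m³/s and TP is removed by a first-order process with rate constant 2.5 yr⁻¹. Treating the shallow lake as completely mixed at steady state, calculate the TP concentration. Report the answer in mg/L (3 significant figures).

0.0842 mg/L

Outflow Q = 2.80 m³/s × 3.156e+07 s/yr = 8.836e+07 m³/yr.
Steady-state CSTR mass balance: W = Q·C + k·V·C, so C = W/(Q + kV).
Q + kV = 8.836e+07 + 2.5·4.97e+08 = 1.331e+09 m³/yr.
C = 112000/1.331e+09 = 8.416e-05 kg/m³ = 0.08416 mg/L.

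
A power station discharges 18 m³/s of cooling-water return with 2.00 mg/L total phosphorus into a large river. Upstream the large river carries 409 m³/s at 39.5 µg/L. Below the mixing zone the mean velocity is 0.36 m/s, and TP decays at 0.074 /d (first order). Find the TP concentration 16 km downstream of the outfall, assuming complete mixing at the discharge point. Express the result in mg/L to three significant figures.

0.118 mg/L

39.5 µg/L = 0.0395 mg/L.
After complete mixing, C₀ = (18·2 + 409·0.0395) / 427 = 0.1221 mg/L.
Travel time t = 1.6e+04 m / 0.36 m/s = 4.444e+04 s = 0.5144 d.
C = 0.1221·exp(−0.074·0.5144) = 0.1221·0.9626 = 0.1176 mg/L.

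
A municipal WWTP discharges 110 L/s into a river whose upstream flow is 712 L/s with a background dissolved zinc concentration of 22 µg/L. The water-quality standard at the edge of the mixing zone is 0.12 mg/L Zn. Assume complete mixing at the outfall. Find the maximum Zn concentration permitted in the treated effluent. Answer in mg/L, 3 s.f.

110 L/s = 0.11 m³/s.
712 L/s = 0.712 m³/s.
22 µg/L = 0.022 mg/L.
Mass balance: 0.12·0.822 = 0.11·Cₑ + 0.712·0.022.
Cₑ = (0.09864 − 0.01566) / 0.11 = 0.7543 mg/L.

0.754 mg/L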